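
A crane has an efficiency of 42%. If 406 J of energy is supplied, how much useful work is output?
W_out = η × W_in = 0.42 × 406 = 170.52 J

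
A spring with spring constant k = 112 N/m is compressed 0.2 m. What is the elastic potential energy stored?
PE = ½kx² = ½×112×0.2² = 2.24 J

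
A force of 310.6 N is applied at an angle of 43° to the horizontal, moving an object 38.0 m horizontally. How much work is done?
W = Fd cosθ = 310.6×38.0×cos(43°) = 8632.0 J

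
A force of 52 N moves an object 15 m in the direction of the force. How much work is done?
W = Fd = 52×15 = 780.0 J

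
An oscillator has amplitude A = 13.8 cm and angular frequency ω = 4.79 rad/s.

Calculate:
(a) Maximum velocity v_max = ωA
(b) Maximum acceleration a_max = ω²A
v_max = ωA = 4.79×0.138 = 0.661 m/s
a_max = ω²A = 4.79²×0.138 = 3.166 m/s²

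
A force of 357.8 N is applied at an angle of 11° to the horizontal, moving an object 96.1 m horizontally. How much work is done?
W = Fd cosθ = 357.8×96.1×cos(11°) = 33753.0 J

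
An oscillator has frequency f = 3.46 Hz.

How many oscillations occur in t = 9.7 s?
n = f×t = 3.46×9.7 = 33.56 oscillations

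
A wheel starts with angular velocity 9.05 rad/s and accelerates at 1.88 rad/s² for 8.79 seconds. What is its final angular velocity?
ω = ω₀ + αt = 9.05 + 1.88 × 8.79 = 25.58 rad/s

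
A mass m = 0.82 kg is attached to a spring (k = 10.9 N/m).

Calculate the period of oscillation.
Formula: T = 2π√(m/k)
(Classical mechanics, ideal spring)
T = 2π√(m/k) = 2π√(0.82/10.9) = 1.723 s; f = 1/T = 0.5803 Hz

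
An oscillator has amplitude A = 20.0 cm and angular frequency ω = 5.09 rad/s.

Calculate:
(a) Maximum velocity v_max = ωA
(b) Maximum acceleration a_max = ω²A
v_max = ωA = 5.09×0.2 = 1.018 m/s
a_max = ω²A = 5.09²×0.2 = 5.182 m/s²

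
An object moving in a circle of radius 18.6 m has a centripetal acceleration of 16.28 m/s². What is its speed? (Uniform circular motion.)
v = √(a_c × r) = √(16.28 × 18.6) = 17.4 m/s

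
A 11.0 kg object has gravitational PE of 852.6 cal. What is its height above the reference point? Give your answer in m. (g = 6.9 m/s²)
PE = mgh → h = PE/(mg) = 3567 J / (11 kg × 6.9 m/s²) = 47 m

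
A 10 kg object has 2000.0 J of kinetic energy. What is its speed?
KE = ½mv² → v = √(2KE/m) = √(2×2000.0/10) = 20.0 m/s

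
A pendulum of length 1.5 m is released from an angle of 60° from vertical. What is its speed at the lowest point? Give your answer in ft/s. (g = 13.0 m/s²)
h = L(1 − cosθ) = 1.5×(1 − cos60°) = 0.75 m
v = √(2gh) = √(2×13.0×0.75) = 4.416 m/s = 14.49 ft/s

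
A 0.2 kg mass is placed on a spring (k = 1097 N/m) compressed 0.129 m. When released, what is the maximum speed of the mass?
½kx² = ½mv² → v = x√(k/m) = 0.129×√(1097/0.2) = 9.554 m/s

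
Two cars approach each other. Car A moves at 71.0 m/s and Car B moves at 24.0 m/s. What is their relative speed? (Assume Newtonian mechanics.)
v_rel = v_A + v_B = 71.0 + 24.0 = 95.0 m/s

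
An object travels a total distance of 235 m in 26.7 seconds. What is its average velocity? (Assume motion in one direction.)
v_avg = Δd / Δt = 235 / 26.7 = 8.8 m/s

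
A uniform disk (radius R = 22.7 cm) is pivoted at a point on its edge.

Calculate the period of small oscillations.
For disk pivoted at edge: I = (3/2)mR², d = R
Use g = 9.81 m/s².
I/m = (3/2)R² = 0.07729 m²; d = R = 0.227 m
T = 2π√((3/2)R²/(gR)) = 2π√(3R/(2g)) = 1.171 s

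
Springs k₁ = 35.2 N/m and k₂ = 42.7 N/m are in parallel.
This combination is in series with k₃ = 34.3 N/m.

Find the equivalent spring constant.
k₁₂ = k₁ + k₂ = 77.9 N/m (parallel)
1/k_eq = 1/k₁₂ + 1/k₃ → k_eq = 23.81 N/m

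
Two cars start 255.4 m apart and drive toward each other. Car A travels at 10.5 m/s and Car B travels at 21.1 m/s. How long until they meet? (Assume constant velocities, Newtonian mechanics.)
Combined speed: v_combined = 10.5 + 21.1 = 31.6 m/s
Time to meet: t = d/31.6 = 255.4/31.6 = 8.08 s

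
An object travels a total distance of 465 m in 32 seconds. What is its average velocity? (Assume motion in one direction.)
v_avg = Δd / Δt = 465 / 32 = 14.53 m/s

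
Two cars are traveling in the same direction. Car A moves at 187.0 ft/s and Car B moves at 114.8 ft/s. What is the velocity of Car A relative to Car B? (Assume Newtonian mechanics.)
v_rel = v_A - v_B = 187.0 - 114.8 = 72.2 ft/s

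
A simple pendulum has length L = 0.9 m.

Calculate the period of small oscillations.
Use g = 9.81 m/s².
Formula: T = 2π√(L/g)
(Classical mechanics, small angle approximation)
T = 2π√(L/g) = 2π√(0.9/9.81) = 1.903 s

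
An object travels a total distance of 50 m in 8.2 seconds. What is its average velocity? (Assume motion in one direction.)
v_avg = Δd / Δt = 50 / 8.2 = 6.1 m/s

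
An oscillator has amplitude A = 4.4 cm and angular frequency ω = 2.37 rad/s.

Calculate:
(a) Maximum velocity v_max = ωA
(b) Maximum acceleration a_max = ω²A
v_max = ωA = 2.37×0.044 = 0.1043 m/s
a_max = ω²A = 2.37²×0.044 = 0.2471 m/s²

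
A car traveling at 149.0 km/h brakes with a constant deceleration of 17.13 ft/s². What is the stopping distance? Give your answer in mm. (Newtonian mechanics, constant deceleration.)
d = v₀² / (2a) (with unit conversion) = 164000.0 mm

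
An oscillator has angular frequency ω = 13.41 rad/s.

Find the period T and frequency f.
T = 2π/ω = 2π/13.41 = 0.4685 s; f = ω/2π = 2.134 Hz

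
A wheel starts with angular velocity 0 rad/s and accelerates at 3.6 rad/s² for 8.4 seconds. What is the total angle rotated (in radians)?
θ = ω₀t + ½αt² = 0×8.4 + ½×3.6×8.4² = 127.01 rad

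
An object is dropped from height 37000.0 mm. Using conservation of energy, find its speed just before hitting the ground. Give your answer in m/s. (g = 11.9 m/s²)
mgh = ½mv² → v = √(2gh) = √(2×11.9×37) = 29.67 m/s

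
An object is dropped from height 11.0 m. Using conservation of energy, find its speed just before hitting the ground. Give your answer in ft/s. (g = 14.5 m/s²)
mgh = ½mv² → v = √(2gh) = √(2×14.5×11) = 17.86 m/s = 58.6 ft/s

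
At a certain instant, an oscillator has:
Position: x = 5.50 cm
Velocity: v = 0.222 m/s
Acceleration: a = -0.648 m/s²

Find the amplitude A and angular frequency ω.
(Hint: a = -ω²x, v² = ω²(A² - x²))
a = −ω²x → ω = √(|a|/x) = √(0.648/0.055) = 3.432 rad/s
v² = ω²(A² − x²) → A = √(x² + v²/ω²) = √(0.055² + 0.222²/3.432²) = 0.0849 m = 8.49 cm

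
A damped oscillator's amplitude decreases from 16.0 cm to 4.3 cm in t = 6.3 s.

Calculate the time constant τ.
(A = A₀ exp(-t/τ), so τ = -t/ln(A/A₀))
A/A₀ = 4.3/16.0 = 0.2687; ln(A/A₀) = -1.314
τ = −t/ln(A/A₀) = −6.3/-1.314 = 4.795 s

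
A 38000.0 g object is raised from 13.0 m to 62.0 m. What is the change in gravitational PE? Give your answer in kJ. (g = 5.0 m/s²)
ΔPE = mg(h₂ − h₁) = 38 kg × 5.0 m/s² × (62 − 13) m = 9310 J = 9.31 kJ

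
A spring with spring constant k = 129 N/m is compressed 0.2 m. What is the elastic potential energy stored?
PE = ½kx² = ½×129×0.2² = 2.58 J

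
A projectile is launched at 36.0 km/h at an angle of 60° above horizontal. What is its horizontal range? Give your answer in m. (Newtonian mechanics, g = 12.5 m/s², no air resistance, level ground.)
R = v₀² sin(2θ) / g (with unit conversion) = 6.928 m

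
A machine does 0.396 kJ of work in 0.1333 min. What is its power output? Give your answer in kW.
P = W/t = 396 J / 7.998 s = 49.51 W = 0.04951 kW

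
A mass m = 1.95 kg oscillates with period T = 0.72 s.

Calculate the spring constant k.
T = 2π√(m/k) → k = m(2π/T)² = 1.95×(2π/0.72)² = 148.5 N/m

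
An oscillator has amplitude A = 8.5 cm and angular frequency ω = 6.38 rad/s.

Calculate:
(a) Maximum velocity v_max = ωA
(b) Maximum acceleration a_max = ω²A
v_max = ωA = 6.38×0.085 = 0.5423 m/s
a_max = ω²A = 6.38²×0.085 = 3.46 m/s²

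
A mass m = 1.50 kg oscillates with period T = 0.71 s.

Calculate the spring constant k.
T = 2π√(m/k) → k = m(2π/T)² = 1.5×(2π/0.71)² = 117.5 N/m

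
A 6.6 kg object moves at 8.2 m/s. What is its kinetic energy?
KE = ½mv² = ½×6.6×8.2² = 221.892 J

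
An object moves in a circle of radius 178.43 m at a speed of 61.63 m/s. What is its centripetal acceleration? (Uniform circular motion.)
a_c = v²/r = 61.63²/178.43 = 3798.26/178.43 = 21.29 m/s²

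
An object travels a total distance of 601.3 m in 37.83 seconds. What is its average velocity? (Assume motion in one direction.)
v_avg = Δd / Δt = 601.3 / 37.83 = 15.89 m/s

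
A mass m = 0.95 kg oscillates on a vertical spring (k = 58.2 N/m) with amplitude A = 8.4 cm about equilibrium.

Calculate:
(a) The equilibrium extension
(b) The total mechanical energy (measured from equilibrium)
x_eq = mg/k = 0.95×9.81/58.2 = 0.1601 m = 16.01 cm
E = ½kA² = ½×58.2×(0.084)² = 0.2053 J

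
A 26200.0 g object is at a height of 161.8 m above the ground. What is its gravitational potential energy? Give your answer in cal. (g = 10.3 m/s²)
PE = mgh = 26.2 kg × 10.3 m/s² × 161.8 m = 4.366e+04 J = 10440.0 cal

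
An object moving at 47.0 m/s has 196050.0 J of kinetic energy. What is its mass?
KE = ½mv² → m = 2KE/v² = 2×196050.0/47.0² = 177.5 kg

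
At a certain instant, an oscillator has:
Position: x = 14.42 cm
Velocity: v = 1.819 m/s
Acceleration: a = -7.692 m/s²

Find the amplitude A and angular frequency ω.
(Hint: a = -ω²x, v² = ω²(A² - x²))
a = −ω²x → ω = √(|a|/x) = √(7.692/0.1442) = 7.304 rad/s
v² = ω²(A² − x²) → A = √(x² + v²/ω²) = √(0.1442² + 1.819²/7.304²) = 0.2878 m = 28.78 cm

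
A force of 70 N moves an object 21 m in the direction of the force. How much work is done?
W = Fd = 70×21 = 1470.0 J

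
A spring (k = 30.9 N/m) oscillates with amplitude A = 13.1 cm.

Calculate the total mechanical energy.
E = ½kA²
E = ½kA² = ½×30.9×(0.131)² = 0.2651 J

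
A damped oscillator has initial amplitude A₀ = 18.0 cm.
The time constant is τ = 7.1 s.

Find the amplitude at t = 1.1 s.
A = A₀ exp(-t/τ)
A = A₀ exp(−t/τ) = 18.0×exp(−1.1/7.1) = 15.42 cm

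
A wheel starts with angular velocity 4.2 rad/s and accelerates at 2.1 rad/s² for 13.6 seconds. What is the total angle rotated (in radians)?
θ = ω₀t + ½αt² = 4.2×13.6 + ½×2.1×13.6² = 251.33 rad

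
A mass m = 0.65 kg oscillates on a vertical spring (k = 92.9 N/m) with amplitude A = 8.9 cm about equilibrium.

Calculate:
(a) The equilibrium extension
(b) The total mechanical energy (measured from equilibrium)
x_eq = mg/k = 0.65×9.81/92.9 = 0.06864 m = 6.864 cm
E = ½kA² = ½×92.9×(0.089)² = 0.3679 J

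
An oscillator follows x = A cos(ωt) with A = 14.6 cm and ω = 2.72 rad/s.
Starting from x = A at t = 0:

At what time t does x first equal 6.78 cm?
cos(ωt) = x/A = 6.78/14.6 = 0.4644
ωt = arccos(0.4644) = 1.088 rad
t = 1.088/2.72 = 0.3999 s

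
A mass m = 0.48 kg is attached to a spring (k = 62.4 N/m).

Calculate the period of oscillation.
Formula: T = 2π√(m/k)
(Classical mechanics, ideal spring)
T = 2π√(m/k) = 2π√(0.48/62.4) = 0.5511 s; f = 1/T = 1.815 Hz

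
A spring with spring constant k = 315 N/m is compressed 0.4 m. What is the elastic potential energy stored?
PE = ½kx² = ½×315×0.4² = 25.2 J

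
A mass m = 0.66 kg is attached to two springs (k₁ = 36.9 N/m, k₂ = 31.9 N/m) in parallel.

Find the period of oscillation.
k_eq = k₁+k₂ = 68.8 N/m
T = 2π√(m/k_eq) = 2π√(0.66/68.8) = 0.6154 s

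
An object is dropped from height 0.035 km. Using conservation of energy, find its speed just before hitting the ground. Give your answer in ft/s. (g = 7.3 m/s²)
mgh = ½mv² → v = √(2gh) = √(2×7.3×35) = 22.61 m/s = 74.16 ft/s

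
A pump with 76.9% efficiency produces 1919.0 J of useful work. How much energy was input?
W_in = W_out/η = 1919.0/0.769 = 2495.4 J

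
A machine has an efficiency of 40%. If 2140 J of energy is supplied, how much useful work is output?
W_out = η × W_in = 0.4 × 2140 = 856.0 J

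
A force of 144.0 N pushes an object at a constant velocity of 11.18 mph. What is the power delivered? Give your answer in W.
P = Fv = 144 N × 4.998 m/s = 719.7 W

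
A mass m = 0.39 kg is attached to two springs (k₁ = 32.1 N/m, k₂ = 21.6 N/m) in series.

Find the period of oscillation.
k_eq = k₁k₂/(k₁+k₂) = 12.91 N/m
T = 2π√(m/k_eq) = 2π√(0.39/12.91) = 1.092 s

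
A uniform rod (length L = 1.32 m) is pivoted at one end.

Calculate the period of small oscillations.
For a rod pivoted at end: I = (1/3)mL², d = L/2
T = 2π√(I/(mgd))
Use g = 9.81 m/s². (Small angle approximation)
I/m = (1/3)L² = 0.5808 m²; d = L/2 = 0.66 m
T = 2π√(I/(mgd)) = 2π√(0.5808/(9.81×0.66)) = 1.882 s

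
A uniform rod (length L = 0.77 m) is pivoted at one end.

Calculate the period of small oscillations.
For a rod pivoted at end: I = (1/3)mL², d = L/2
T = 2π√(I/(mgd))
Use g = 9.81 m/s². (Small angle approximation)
I/m = (1/3)L² = 0.1976 m²; d = L/2 = 0.385 m
T = 2π√(I/(mgd)) = 2π√(0.1976/(9.81×0.385)) = 1.437 s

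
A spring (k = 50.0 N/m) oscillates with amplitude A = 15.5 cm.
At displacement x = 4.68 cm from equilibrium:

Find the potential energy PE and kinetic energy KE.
E_total = ½kA² = ½×50.0×(0.155)² = 0.6006 J
PE = ½kx² = ½×50.0×(0.0468)² = 0.05476 J
KE = E_total − PE = 0.5459 J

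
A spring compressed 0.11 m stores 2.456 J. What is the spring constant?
PE = ½kx² → k = 2PE/x² = 2×2.456/0.11² = 406.0 N/m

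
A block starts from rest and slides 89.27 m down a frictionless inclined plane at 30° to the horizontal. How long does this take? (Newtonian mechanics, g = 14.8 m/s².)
a = g sin(θ) = 14.8 × sin(30°) = 7.4 m/s²
t = √(2d/a) = √(2 × 89.27 / 7.4) = 4.91 s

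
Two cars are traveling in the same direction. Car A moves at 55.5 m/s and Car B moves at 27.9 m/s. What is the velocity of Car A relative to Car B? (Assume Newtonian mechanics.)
v_rel = v_A - v_B = 55.5 - 27.9 = 27.6 m/s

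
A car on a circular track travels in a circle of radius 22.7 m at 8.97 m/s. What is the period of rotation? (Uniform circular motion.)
T = 2πr/v = 2π×22.7/8.97 = 15.9 s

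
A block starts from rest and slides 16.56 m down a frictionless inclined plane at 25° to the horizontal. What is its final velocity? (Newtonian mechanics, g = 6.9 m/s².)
a = g sin(θ) = 6.9 × sin(25°) = 2.92 m/s²
v = √(2ad) = √(2 × 2.92 × 16.56) = 9.83 m/s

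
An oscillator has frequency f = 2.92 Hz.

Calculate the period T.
T = 1/f = 1/2.92 = 0.3425 s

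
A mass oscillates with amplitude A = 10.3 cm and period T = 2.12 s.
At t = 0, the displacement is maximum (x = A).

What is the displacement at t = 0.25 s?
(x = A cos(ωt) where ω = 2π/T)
ω = 2π/T = 2π/2.12 = 2.964 rad/s
x = A cos(ωt) = 10.3×cos(2.964×0.25) = 7.6 cm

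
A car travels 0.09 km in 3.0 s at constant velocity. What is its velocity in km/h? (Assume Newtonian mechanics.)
v = d/t (with unit conversion) = 108.0 km/h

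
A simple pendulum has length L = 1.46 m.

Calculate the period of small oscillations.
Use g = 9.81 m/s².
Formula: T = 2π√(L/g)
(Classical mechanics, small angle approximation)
T = 2π√(L/g) = 2π√(1.46/9.81) = 2.424 s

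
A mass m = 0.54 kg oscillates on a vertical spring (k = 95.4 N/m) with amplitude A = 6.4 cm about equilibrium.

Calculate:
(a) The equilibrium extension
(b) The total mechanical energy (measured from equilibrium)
x_eq = mg/k = 0.54×9.81/95.4 = 0.05553 m = 5.553 cm
E = ½kA² = ½×95.4×(0.064)² = 0.1954 J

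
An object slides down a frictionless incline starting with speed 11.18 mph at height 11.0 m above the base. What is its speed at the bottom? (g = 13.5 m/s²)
½mv₀² + mgh = ½mv² → v = √(v₀² + 2gh) = √(4.998² + 2×13.5×11) = 17.94 m/s = 40.14 mph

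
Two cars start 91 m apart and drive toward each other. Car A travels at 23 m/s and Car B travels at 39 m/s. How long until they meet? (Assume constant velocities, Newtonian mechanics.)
Combined speed: v_combined = 23 + 39 = 62 m/s
Time to meet: t = d/62 = 91/62 = 1.47 s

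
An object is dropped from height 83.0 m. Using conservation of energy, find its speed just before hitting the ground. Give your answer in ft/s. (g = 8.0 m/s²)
mgh = ½mv² → v = √(2gh) = √(2×8.0×83) = 36.44 m/s = 119.6 ft/s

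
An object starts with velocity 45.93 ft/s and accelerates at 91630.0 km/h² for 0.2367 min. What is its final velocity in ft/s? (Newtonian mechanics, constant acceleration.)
v = v₀ + at (with unit conversion) = 375.4 ft/s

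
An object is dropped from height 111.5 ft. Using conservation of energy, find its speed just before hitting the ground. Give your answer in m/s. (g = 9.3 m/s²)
mgh = ½mv² → v = √(2gh) = √(2×9.3×33.99) = 25.14 m/s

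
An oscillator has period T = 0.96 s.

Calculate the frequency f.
f = 1/T = 1/0.96 = 1.042 Hz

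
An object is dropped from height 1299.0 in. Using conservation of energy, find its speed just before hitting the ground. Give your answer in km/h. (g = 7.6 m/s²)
mgh = ½mv² → v = √(2gh) = √(2×7.6×32.99) = 22.39 m/s = 80.62 km/h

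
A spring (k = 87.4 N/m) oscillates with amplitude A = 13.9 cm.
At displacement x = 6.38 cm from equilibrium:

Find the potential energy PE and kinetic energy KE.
E_total = ½kA² = ½×87.4×(0.139)² = 0.8443 J
PE = ½kx² = ½×87.4×(0.0638)² = 0.1779 J
KE = E_total − PE = 0.6664 J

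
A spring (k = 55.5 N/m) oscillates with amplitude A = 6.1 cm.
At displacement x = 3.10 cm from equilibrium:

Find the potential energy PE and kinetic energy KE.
E_total = ½kA² = ½×55.5×(0.061)² = 0.1033 J
PE = ½kx² = ½×55.5×(0.031)² = 0.02667 J
KE = E_total − PE = 0.07659 J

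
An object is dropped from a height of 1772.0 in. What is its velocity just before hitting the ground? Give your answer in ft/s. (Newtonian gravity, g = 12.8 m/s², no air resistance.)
v = √(2gh) (with unit conversion) = 111.4 ft/s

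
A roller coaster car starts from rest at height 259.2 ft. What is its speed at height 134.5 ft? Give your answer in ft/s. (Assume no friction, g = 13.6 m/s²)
mgh₁ = ½mv₂² + mgh₂ → v₂ = √(2g(h₁−h₂)) = √(2×13.6×(79−41)) = 32.15 m/s = 105.5 ft/s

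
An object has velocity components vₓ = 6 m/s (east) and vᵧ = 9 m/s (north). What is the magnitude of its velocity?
|v| = √(vₓ² + vᵧ²) = √(6² + 9²) = √(117) = 10.82 m/s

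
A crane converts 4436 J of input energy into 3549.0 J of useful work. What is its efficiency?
η = W_out/W_in = 3549.0/4436 = 0.8 = 80.0%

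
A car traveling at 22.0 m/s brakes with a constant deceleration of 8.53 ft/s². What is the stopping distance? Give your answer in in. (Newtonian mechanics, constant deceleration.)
d = v₀² / (2a) (with unit conversion) = 3665.0 in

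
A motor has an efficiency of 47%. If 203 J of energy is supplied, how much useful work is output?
W_out = η × W_in = 0.47 × 203 = 95.41 J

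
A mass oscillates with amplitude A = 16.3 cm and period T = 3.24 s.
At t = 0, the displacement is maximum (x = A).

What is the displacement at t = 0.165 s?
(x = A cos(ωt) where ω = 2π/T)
ω = 2π/T = 2π/3.24 = 1.939 rad/s
x = A cos(ωt) = 16.3×cos(1.939×0.165) = 15.47 cm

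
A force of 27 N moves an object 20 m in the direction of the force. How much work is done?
W = Fd = 27×20 = 540.0 J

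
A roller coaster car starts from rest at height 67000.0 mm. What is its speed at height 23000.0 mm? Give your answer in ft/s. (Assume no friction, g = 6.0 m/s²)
mgh₁ = ½mv₂² + mgh₂ → v₂ = √(2g(h₁−h₂)) = √(2×6.0×(67−23)) = 22.98 m/s = 75.39 ft/s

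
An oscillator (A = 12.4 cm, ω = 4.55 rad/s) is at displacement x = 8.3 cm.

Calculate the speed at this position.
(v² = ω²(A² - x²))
v = ω√(A² − x²) = 4.55×√(0.124² − 0.083²) = 0.4192 m/s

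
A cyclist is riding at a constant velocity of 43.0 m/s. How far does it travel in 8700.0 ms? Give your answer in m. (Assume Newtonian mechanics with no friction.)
d = vt (with unit conversion) = 374.1 m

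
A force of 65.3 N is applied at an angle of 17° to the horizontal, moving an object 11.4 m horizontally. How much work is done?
W = Fd cosθ = 65.3×11.4×cos(17°) = 711.89 J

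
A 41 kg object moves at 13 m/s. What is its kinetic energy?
KE = ½mv² = ½×41×13² = 3464.5 J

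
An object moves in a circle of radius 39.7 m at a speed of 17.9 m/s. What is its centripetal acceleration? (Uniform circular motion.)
a_c = v²/r = 17.9²/39.7 = 320.41/39.7 = 8.07 m/s²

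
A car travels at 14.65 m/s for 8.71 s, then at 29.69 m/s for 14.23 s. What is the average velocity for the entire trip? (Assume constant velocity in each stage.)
d₁ = v₁t₁ = 14.65 × 8.71 = 127.602 m
d₂ = v₂t₂ = 29.69 × 14.23 = 422.489 m
d_total = 550.09 m, t_total = 22.94 s
v_avg = d_total/t_total = 550.09/22.94 = 23.98 m/s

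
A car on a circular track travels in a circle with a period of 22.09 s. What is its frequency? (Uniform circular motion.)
f = 1/T = 1/22.09 = 0.0453 Hz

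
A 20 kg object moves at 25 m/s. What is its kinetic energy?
KE = ½mv² = ½×20×25² = 6250.0 J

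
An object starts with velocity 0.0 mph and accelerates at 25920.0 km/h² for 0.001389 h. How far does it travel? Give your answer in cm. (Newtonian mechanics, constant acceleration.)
d = v₀t + ½at² (with unit conversion) = 2500.0 cm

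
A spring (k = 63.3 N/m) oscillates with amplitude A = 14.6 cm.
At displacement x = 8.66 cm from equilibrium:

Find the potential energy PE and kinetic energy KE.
E_total = ½kA² = ½×63.3×(0.146)² = 0.6747 J
PE = ½kx² = ½×63.3×(0.0866)² = 0.2374 J
KE = E_total − PE = 0.4373 J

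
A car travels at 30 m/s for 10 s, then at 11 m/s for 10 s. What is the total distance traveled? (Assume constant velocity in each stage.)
d₁ = v₁t₁ = 30 × 10 = 300 m
d₂ = v₂t₂ = 11 × 10 = 110 m
d_total = 300 + 110 = 410 m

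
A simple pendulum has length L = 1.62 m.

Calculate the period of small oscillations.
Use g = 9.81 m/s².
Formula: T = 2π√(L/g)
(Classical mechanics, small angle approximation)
T = 2π√(L/g) = 2π√(1.62/9.81) = 2.553 s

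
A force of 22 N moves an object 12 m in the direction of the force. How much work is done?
W = Fd = 22×12 = 264.0 J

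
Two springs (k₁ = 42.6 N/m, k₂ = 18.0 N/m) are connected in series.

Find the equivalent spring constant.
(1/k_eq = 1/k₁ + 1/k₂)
1/k_eq = 1/42.6 + 1/18.0 = 0.07903; k_eq = 12.65 N/m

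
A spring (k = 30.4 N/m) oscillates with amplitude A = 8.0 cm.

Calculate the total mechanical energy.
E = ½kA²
E = ½kA² = ½×30.4×(0.08)² = 0.09728 J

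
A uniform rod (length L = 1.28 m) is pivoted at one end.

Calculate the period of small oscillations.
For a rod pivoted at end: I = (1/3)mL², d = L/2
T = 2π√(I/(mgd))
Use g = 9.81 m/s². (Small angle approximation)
I/m = (1/3)L² = 0.5461 m²; d = L/2 = 0.64 m
T = 2π√(I/(mgd)) = 2π√(0.5461/(9.81×0.64)) = 1.853 s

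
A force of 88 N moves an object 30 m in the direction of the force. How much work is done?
W = Fd = 88×30 = 2640.0 J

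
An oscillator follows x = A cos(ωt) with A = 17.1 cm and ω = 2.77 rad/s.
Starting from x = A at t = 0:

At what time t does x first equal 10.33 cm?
cos(ωt) = x/A = 10.33/17.1 = 0.6041
ωt = arccos(0.6041) = 0.9222 rad
t = 0.9222/2.77 = 0.3329 s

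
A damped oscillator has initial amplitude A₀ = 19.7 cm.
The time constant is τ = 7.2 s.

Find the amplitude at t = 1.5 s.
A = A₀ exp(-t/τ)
A = A₀ exp(−t/τ) = 19.7×exp(−1.5/7.2) = 16 cm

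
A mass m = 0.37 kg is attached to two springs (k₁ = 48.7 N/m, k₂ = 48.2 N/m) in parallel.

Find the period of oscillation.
k_eq = k₁+k₂ = 96.9 N/m
T = 2π√(m/k_eq) = 2π√(0.37/96.9) = 0.3883 s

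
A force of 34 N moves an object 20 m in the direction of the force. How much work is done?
W = Fd = 34×20 = 680.0 J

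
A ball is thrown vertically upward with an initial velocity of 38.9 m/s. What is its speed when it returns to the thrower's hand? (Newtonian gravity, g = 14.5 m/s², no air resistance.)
By conservation of energy, the ball returns at the same speed = 38.9 m/s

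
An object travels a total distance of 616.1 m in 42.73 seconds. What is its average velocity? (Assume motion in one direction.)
v_avg = Δd / Δt = 616.1 / 42.73 = 14.42 m/s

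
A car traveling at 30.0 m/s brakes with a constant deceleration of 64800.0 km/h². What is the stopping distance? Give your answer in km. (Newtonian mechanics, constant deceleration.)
d = v₀² / (2a) (with unit conversion) = 0.09 km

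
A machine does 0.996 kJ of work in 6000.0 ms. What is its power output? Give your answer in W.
P = W/t = 996 J / 6 s = 166 W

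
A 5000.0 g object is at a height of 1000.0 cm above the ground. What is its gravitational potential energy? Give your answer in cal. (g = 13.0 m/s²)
PE = mgh = 5 kg × 13.0 m/s² × 10 m = 650 J = 155.4 cal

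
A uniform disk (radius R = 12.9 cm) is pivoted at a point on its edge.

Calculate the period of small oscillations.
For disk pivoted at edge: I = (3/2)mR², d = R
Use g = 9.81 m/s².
I/m = (3/2)R² = 0.02496 m²; d = R = 0.129 m
T = 2π√((3/2)R²/(gR)) = 2π√(3R/(2g)) = 0.8824 s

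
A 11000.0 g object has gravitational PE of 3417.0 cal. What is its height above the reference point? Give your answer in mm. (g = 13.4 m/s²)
PE = mgh → h = PE/(mg) = 1.43e+04 J / (11 kg × 13.4 m/s²) = 96.99 m = 96990.0 mm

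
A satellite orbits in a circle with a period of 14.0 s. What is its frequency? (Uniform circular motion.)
f = 1/T = 1/14.0 = 0.0714 Hz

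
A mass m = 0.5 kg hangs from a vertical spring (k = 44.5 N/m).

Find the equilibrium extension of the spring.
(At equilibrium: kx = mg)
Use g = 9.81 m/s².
x_eq = mg/k = 0.5×9.81/44.5 = 0.1102 m = 11.02 cm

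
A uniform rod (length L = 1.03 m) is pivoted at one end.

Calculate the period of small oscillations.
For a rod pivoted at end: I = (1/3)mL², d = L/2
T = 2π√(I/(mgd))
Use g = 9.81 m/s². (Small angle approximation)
I/m = (1/3)L² = 0.3536 m²; d = L/2 = 0.515 m
T = 2π√(I/(mgd)) = 2π√(0.3536/(9.81×0.515)) = 1.662 s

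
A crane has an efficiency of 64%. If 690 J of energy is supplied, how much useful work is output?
W_out = η × W_in = 0.64 × 690 = 441.6 J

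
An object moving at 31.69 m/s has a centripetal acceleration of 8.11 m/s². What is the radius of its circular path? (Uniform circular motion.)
r = v²/a_c = 31.69²/8.11 = 123.83 m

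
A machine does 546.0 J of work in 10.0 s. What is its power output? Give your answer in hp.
P = W/t = 546 J / 10 s = 54.6 W = 0.07322 hp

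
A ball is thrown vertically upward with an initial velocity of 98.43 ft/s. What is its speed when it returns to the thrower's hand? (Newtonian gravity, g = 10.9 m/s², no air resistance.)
By conservation of energy, the ball returns at the same speed = 98.43 ft/s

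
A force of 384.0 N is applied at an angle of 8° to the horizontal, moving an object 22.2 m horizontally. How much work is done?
W = Fd cosθ = 384.0×22.2×cos(8°) = 8441.8 J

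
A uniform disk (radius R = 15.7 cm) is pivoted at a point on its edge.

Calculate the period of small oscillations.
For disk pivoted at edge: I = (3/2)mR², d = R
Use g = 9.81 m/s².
I/m = (3/2)R² = 0.03697 m²; d = R = 0.157 m
T = 2π√((3/2)R²/(gR)) = 2π√(3R/(2g)) = 0.9735 s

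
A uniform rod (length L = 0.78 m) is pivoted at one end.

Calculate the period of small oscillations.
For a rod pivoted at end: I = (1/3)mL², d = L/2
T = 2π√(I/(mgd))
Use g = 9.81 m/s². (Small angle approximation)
I/m = (1/3)L² = 0.2028 m²; d = L/2 = 0.39 m
T = 2π√(I/(mgd)) = 2π√(0.2028/(9.81×0.39)) = 1.447 s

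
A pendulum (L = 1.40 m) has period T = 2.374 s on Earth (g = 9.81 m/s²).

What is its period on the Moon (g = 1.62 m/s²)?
T = 2π√(L/g), so T_moon/T_earth = √(g_earth/g_moon)
T_moon = 2π√(1.4/1.62) = 5.841 s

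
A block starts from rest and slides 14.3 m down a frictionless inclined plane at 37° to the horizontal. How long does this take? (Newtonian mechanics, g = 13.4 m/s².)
a = g sin(θ) = 13.4 × sin(37°) = 8.06 m/s²
t = √(2d/a) = √(2 × 14.3 / 8.06) = 1.88 s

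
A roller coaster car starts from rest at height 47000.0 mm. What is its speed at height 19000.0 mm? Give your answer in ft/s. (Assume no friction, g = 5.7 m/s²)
mgh₁ = ½mv₂² + mgh₂ → v₂ = √(2g(h₁−h₂)) = √(2×5.7×(47−19)) = 17.87 m/s = 58.62 ft/s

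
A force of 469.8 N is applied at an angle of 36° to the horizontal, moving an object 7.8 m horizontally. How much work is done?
W = Fd cosθ = 469.8×7.8×cos(36°) = 2964.6 J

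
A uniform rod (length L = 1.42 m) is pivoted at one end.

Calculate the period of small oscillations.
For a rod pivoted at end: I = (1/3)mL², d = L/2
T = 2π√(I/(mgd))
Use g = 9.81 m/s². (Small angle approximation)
I/m = (1/3)L² = 0.6721 m²; d = L/2 = 0.71 m
T = 2π√(I/(mgd)) = 2π√(0.6721/(9.81×0.71)) = 1.952 s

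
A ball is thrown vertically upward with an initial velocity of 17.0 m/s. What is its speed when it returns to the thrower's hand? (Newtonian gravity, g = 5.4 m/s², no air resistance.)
By conservation of energy, the ball returns at the same speed = 17.0 m/s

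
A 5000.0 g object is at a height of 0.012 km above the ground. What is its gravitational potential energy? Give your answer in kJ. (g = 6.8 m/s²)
PE = mgh = 5 kg × 6.8 m/s² × 12 m = 408 J = 0.408 kJ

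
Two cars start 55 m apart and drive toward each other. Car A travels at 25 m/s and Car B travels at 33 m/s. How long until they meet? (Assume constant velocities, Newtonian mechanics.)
Combined speed: v_combined = 25 + 33 = 58 m/s
Time to meet: t = d/58 = 55/58 = 0.95 s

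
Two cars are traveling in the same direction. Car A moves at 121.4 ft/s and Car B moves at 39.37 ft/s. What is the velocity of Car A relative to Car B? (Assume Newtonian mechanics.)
v_rel = v_A - v_B = 121.4 - 39.37 = 82.03 ft/s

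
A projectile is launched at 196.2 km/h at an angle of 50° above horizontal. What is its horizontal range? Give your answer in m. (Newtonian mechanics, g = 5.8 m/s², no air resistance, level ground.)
R = v₀² sin(2θ) / g (with unit conversion) = 504.3 m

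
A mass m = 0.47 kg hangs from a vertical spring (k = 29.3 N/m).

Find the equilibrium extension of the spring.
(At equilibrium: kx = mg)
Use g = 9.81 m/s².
x_eq = mg/k = 0.47×9.81/29.3 = 0.1574 m = 15.74 cm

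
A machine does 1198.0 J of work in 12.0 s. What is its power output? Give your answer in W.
P = W/t = 1198 J / 12 s = 99.83 W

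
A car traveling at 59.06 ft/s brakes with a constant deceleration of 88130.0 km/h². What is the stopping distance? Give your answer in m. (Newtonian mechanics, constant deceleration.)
d = v₀² / (2a) (with unit conversion) = 23.83 m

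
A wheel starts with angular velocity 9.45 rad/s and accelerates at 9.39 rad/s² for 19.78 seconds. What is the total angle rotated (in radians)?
θ = ω₀t + ½αt² = 9.45×19.78 + ½×9.39×19.78² = 2023.83 rad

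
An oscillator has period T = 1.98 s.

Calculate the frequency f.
f = 1/T = 1/1.98 = 0.5051 Hz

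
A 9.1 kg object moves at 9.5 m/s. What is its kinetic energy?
KE = ½mv² = ½×9.1×9.5² = 410.6375 J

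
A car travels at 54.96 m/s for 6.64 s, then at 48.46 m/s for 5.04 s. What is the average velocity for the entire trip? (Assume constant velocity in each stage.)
d₁ = v₁t₁ = 54.96 × 6.64 = 364.934 m
d₂ = v₂t₂ = 48.46 × 5.04 = 244.238 m
d_total = 609.17 m, t_total = 11.68 s
v_avg = d_total/t_total = 609.17/11.68 = 52.16 m/s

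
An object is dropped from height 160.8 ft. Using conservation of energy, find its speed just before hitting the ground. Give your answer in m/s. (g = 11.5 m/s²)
mgh = ½mv² → v = √(2gh) = √(2×11.5×49.01) = 33.57 m/s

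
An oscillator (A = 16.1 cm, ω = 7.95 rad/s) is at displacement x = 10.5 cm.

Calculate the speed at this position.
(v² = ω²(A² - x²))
v = ω√(A² − x²) = 7.95×√(0.161² − 0.105²) = 0.9703 m/s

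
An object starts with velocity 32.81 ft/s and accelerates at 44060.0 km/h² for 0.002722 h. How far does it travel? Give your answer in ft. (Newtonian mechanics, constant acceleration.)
d = v₀t + ½at² (with unit conversion) = 857.0 ft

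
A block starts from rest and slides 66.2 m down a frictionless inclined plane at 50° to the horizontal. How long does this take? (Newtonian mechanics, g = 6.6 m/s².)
a = g sin(θ) = 6.6 × sin(50°) = 5.06 m/s²
t = √(2d/a) = √(2 × 66.2 / 5.06) = 5.12 s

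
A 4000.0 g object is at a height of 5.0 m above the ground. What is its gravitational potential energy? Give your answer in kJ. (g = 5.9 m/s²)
PE = mgh = 4 kg × 5.9 m/s² × 5 m = 118 J = 0.118 kJ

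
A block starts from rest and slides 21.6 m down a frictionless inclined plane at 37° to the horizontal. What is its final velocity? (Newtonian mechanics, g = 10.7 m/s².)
a = g sin(θ) = 10.7 × sin(37°) = 6.44 m/s²
v = √(2ad) = √(2 × 6.44 × 21.6) = 16.68 m/s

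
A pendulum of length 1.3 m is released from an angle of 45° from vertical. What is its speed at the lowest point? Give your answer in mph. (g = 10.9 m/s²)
h = L(1 − cosθ) = 1.3×(1 − cos45°) = 0.3808 m
v = √(2gh) = √(2×10.9×0.3808) = 2.881 m/s = 6.445 mph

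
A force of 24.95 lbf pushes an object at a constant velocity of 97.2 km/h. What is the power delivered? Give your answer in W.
P = Fv = 111 N × 27 m/s = 2997 W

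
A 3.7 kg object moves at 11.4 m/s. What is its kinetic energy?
KE = ½mv² = ½×3.7×11.4² = 240.426 J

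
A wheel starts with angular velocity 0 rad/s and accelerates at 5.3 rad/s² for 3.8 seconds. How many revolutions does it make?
θ = ω₀t + ½αt² = 0×3.8 + ½×5.3×3.8² = 38.27 rad
Revolutions = θ/(2π) = 38.27/(2π) = 6.09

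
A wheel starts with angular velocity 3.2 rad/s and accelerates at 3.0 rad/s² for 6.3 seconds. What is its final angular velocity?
ω = ω₀ + αt = 3.2 + 3.0 × 6.3 = 22.1 rad/s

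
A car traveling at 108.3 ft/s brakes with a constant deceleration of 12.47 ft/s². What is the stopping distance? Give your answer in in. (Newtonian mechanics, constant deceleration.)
d = v₀² / (2a) (with unit conversion) = 5643.0 in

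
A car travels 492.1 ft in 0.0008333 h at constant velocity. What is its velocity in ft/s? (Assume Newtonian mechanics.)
v = d/t (with unit conversion) = 164.0 ft/s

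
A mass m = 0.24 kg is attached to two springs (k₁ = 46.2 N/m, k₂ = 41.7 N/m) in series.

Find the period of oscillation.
k_eq = k₁k₂/(k₁+k₂) = 21.92 N/m
T = 2π√(m/k_eq) = 2π√(0.24/21.92) = 0.6575 s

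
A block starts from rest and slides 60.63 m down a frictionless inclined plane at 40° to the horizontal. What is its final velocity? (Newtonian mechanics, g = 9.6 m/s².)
a = g sin(θ) = 9.6 × sin(40°) = 6.17 m/s²
v = √(2ad) = √(2 × 6.17 × 60.63) = 27.35 m/s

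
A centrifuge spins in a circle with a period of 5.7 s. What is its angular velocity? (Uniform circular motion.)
ω = 2π/T = 2π/5.7 = 1.1023 rad/s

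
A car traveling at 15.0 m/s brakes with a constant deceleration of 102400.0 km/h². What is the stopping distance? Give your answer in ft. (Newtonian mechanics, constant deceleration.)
d = v₀² / (2a) (with unit conversion) = 46.71 ft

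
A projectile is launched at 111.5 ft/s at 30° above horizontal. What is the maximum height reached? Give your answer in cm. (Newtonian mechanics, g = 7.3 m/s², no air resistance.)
H = v₀²sin²(θ)/(2g) (with unit conversion) = 1978.0 cm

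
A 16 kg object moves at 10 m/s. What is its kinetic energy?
KE = ½mv² = ½×16×10² = 800.0 J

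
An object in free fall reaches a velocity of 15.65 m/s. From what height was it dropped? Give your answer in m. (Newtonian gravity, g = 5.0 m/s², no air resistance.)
h = v²/(2g) = 24.49 m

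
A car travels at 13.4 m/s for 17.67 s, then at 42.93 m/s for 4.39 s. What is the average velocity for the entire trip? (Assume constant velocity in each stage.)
d₁ = v₁t₁ = 13.4 × 17.67 = 236.778 m
d₂ = v₂t₂ = 42.93 × 4.39 = 188.463 m
d_total = 425.24 m, t_total = 22.06 s
v_avg = d_total/t_total = 425.24/22.06 = 19.28 m/s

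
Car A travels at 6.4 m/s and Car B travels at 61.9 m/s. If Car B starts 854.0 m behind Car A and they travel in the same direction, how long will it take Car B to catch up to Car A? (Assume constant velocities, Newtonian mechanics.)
Relative speed: v_rel = 61.9 - 6.4 = 55.5 m/s
Time to catch: t = d₀/v_rel = 854.0/55.5 = 15.39 s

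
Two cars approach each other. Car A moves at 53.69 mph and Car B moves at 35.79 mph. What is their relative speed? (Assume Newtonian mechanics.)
v_rel = v_A + v_B = 53.69 + 35.79 = 89.48 mph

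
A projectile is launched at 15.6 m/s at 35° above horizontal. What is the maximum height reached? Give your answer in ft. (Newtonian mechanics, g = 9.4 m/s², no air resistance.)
H = v₀²sin²(θ)/(2g) (with unit conversion) = 13.97 ft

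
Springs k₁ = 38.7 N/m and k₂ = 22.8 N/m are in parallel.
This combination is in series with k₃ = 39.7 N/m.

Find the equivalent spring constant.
k₁₂ = k₁ + k₂ = 61.5 N/m (parallel)
1/k_eq = 1/k₁₂ + 1/k₃ → k_eq = 24.13 N/m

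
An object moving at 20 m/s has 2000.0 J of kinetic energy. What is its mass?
KE = ½mv² → m = 2KE/v² = 2×2000.0/20² = 10.0 kg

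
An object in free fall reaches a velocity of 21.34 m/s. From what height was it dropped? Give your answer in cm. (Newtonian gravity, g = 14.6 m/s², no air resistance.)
h = v²/(2g) (with unit conversion) = 1560.0 cm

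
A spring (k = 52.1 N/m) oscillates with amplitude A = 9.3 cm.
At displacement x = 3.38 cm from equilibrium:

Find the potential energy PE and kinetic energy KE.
E_total = ½kA² = ½×52.1×(0.093)² = 0.2253 J
PE = ½kx² = ½×52.1×(0.0338)² = 0.02976 J
KE = E_total − PE = 0.1955 J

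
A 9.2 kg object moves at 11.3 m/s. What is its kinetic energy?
KE = ½mv² = ½×9.2×11.3² = 587.374 J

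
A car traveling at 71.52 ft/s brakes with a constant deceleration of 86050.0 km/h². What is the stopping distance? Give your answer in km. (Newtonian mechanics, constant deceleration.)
d = v₀² / (2a) (with unit conversion) = 0.03579 km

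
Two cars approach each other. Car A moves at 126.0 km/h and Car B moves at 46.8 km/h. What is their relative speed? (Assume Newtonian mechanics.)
v_rel = v_A + v_B = 126.0 + 46.8 = 172.8 km/h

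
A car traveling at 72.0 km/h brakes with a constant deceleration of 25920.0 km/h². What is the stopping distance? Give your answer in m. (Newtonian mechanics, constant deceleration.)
d = v₀² / (2a) (with unit conversion) = 100.0 m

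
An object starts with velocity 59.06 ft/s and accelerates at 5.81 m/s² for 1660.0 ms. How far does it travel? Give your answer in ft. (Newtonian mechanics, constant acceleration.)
d = v₀t + ½at² (with unit conversion) = 124.3 ft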